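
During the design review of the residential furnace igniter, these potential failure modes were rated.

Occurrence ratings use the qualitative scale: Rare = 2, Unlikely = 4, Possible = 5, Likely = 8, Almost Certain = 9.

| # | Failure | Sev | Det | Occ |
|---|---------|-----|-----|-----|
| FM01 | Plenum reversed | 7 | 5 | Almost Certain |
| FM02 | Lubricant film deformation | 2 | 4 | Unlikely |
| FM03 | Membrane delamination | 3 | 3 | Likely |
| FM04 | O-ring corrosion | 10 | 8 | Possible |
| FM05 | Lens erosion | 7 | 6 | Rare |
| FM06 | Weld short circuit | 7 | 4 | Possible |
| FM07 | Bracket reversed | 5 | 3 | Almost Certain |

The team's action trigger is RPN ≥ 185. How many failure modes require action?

RPN = Severity × Occurrence × Detection:
  FM01: 7 × 9 × 5 = 315
  FM02: 2 × 4 × 4 = 32
  FM03: 3 × 8 × 3 = 72
  FM04: 10 × 5 × 8 = 400
  FM05: 7 × 2 × 6 = 84
  FM06: 7 × 5 × 4 = 140
  FM07: 5 × 9 × 3 = 135
Modes with RPN ≥ 185: FM01 (315), FM04 (400) → 2.

2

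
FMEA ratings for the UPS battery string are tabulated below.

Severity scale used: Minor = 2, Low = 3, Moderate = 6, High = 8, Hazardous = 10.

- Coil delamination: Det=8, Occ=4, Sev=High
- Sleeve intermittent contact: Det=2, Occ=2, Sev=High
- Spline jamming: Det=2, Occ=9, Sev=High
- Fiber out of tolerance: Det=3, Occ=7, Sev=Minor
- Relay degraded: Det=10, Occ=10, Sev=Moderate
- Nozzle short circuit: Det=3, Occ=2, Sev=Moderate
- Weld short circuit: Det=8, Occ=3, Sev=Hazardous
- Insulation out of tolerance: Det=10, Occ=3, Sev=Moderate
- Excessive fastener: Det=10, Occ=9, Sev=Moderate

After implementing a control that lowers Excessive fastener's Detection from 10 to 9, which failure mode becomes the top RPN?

RPN = Severity × Occurrence × Detection:
  Coil delamination: 8 × 4 × 8 = 256
  Sleeve intermittent contact: 8 × 2 × 2 = 32
  Spline jamming: 8 × 9 × 2 = 144
  Fiber out of tolerance: 2 × 7 × 3 = 42
  Relay degraded: 6 × 10 × 10 = 600
  Nozzle short circuit: 6 × 2 × 3 = 36
  Weld short circuit: 10 × 3 × 8 = 240
  Insulation out of tolerance: 6 × 3 × 10 = 180
  Excessive fastener: 6 × 9 × 10 = 540
After action: Excessive fastener → 6 × 9 × 9 = 486.
Revised RPNs: Relay degraded=600, Excessive fastener=486, Coil delamination=256, Weld short circuit=240, Insulation out of tolerance=180, Spline jamming=144, Fiber out of tolerance=42, Nozzle short circuit=36, Sleeve intermittent contact=32.
Highest is now Relay degraded (600).

Relay degraded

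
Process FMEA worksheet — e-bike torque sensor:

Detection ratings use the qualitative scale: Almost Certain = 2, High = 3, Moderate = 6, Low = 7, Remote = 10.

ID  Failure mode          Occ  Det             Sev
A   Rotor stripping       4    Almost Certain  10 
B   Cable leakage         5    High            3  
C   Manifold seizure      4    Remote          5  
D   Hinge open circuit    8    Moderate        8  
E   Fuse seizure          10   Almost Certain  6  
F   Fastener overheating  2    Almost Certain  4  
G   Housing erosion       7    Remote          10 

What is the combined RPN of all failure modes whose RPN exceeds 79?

1484

RPN = Severity × Occurrence × Detection:
  A: 10 × 4 × 2 = 80
  B: 3 × 5 × 3 = 45
  C: 5 × 4 × 10 = 200
  D: 8 × 8 × 6 = 384
  E: 6 × 10 × 2 = 120
  F: 4 × 2 × 2 = 16
  G: 10 × 7 × 10 = 700
RPN > 79: A (80), C (200), D (384), E (120), G (700).
Sum: 80 + 200 + 384 + 120 + 700 = 1484.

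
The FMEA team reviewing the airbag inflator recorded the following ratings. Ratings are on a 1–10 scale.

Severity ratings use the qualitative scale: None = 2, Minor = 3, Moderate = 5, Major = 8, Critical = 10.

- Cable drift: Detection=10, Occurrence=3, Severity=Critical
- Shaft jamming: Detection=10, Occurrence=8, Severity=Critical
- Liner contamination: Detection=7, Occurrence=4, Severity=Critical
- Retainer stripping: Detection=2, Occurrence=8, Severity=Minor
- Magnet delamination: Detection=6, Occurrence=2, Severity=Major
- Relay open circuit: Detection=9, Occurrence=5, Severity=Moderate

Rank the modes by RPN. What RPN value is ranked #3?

RPN = Severity × Occurrence × Detection:
  Cable drift: 10 × 3 × 10 = 300
  Shaft jamming: 10 × 8 × 10 = 800
  Liner contamination: 10 × 4 × 7 = 280
  Retainer stripping: 3 × 8 × 2 = 48
  Magnet delamination: 8 × 2 × 6 = 96
  Relay open circuit: 5 × 5 × 9 = 225
Sorted descending: 800, 300, 280, 225, 96, 48.
The third-highest RPN is 280 (Liner contamination).

280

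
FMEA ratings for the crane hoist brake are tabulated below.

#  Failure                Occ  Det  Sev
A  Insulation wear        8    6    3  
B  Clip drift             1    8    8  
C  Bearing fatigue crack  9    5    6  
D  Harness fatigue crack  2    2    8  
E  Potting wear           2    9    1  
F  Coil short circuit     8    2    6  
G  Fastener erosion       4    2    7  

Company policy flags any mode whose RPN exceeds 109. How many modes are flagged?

RPN = Severity × Occurrence × Detection:
  A: 3 × 8 × 6 = 144
  B: 8 × 1 × 8 = 64
  C: 6 × 9 × 5 = 270
  D: 8 × 2 × 2 = 32
  E: 1 × 2 × 9 = 18
  F: 6 × 8 × 2 = 96
  G: 7 × 4 × 2 = 56
Modes with RPN > 109: A (144), C (270) → 2.

2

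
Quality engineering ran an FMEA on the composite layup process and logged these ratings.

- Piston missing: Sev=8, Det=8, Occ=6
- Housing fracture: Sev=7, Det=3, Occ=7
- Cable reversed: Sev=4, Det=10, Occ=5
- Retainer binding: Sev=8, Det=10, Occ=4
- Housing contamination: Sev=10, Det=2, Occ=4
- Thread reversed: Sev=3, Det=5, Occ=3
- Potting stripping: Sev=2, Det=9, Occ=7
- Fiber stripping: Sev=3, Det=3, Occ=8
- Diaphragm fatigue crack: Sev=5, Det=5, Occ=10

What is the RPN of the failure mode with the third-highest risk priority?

RPN = Severity × Occurrence × Detection:
  Piston missing: 8 × 6 × 8 = 384
  Housing fracture: 7 × 7 × 3 = 147
  Cable reversed: 4 × 5 × 10 = 200
  Retainer binding: 8 × 4 × 10 = 320
  Housing contamination: 10 × 4 × 2 = 80
  Thread reversed: 3 × 3 × 5 = 45
  Potting stripping: 2 × 7 × 9 = 126
  Fiber stripping: 3 × 8 × 3 = 72
  Diaphragm fatigue crack: 5 × 10 × 5 = 250
Sorted descending: 384, 320, 250, 200, 147, 126, 80, 72, 45.
The third-highest RPN is 250 (Diaphragm fatigue crack).

250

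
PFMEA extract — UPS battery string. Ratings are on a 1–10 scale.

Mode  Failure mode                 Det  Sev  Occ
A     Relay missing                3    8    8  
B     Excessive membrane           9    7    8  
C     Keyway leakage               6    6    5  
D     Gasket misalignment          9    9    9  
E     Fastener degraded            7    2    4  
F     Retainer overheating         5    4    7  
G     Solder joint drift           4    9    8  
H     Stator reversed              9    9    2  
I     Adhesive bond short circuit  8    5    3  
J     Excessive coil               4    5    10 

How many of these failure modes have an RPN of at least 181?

5

RPN = Severity × Occurrence × Detection:
  A: 8 × 8 × 3 = 192
  B: 7 × 8 × 9 = 504
  C: 6 × 5 × 6 = 180
  D: 9 × 9 × 9 = 729
  E: 2 × 4 × 7 = 56
  F: 4 × 7 × 5 = 140
  G: 9 × 8 × 4 = 288
  H: 9 × 2 × 9 = 162
  I: 5 × 3 × 8 = 120
  J: 5 × 10 × 4 = 200
Modes with RPN ≥ 181: A (192), B (504), D (729), G (288), J (200) → 5.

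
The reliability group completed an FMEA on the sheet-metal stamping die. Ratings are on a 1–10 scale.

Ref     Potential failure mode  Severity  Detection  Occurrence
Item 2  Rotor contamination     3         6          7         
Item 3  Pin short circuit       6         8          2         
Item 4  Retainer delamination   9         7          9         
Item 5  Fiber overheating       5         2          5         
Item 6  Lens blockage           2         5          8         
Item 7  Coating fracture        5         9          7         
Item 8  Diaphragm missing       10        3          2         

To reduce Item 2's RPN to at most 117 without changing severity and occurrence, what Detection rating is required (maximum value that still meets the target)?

Item 2: S=3, O=7, D=6 → current RPN = 126.
Fixed product = 21. Need 21 × D ≤ 117, so D ≤ 117/21 = 5.57.
Maximum integer Detection rating = 5 (gives RPN 105; D=6 would give 126 > 117).

5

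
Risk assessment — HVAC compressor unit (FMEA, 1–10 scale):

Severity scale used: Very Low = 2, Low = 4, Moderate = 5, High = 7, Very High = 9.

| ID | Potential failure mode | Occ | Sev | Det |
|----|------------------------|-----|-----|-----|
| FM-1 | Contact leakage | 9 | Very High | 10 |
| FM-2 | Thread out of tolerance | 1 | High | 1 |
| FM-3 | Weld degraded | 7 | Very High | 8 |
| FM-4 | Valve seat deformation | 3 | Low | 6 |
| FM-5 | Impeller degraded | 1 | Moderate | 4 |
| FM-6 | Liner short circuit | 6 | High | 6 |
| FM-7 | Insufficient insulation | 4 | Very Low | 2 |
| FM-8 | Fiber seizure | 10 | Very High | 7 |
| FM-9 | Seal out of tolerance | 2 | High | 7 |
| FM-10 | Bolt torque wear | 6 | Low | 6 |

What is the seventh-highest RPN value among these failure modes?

72

RPN = Severity × Occurrence × Detection:
  FM-1: 9 × 9 × 10 = 810
  FM-2: 7 × 1 × 1 = 7
  FM-3: 9 × 7 × 8 = 504
  FM-4: 4 × 3 × 6 = 72
  FM-5: 5 × 1 × 4 = 20
  FM-6: 7 × 6 × 6 = 252
  FM-7: 2 × 4 × 2 = 16
  FM-8: 9 × 10 × 7 = 630
  FM-9: 7 × 2 × 7 = 98
  FM-10: 4 × 6 × 6 = 144
Sorted descending: 810, 630, 504, 252, 144, 98, 72, 20, 16, 7.
The seventh-highest RPN is 72 (FM-4).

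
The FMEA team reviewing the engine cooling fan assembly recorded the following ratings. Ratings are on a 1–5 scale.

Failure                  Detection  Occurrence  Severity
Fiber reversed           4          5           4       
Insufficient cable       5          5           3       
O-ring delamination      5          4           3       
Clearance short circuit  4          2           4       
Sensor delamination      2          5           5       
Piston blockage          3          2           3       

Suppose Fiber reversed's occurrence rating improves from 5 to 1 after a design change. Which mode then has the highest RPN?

RPN = Severity × Occurrence × Detection:
  Fiber reversed: 4 × 5 × 4 = 80
  Insufficient cable: 3 × 5 × 5 = 75
  O-ring delamination: 3 × 4 × 5 = 60
  Clearance short circuit: 4 × 2 × 4 = 32
  Sensor delamination: 5 × 5 × 2 = 50
  Piston blockage: 3 × 2 × 3 = 18
After action: Fiber reversed → 4 × 1 × 4 = 16.
Revised RPNs: Insufficient cable=75, O-ring delamination=60, Sensor delamination=50, Clearance short circuit=32, Piston blockage=18, Fiber reversed=16.
Highest is now Insufficient cable (75).

Insufficient cable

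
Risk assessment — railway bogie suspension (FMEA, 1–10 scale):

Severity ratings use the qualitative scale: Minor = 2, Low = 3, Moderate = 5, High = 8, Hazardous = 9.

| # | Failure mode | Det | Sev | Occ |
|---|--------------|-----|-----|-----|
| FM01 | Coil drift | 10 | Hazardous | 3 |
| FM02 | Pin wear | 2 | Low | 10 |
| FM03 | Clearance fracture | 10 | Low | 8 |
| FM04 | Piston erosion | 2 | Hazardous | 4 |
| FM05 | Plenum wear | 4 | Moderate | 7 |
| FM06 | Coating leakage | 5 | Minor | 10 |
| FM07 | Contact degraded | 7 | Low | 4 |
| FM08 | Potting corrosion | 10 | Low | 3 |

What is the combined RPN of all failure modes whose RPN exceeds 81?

924

RPN = Severity × Occurrence × Detection:
  FM01: 9 × 3 × 10 = 270
  FM02: 3 × 10 × 2 = 60
  FM03: 3 × 8 × 10 = 240
  FM04: 9 × 4 × 2 = 72
  FM05: 5 × 7 × 4 = 140
  FM06: 2 × 10 × 5 = 100
  FM07: 3 × 4 × 7 = 84
  FM08: 3 × 3 × 10 = 90
RPN > 81: FM01 (270), FM03 (240), FM05 (140), FM06 (100), FM07 (84), FM08 (90).
Sum: 270 + 240 + 140 + 100 + 84 + 90 = 924.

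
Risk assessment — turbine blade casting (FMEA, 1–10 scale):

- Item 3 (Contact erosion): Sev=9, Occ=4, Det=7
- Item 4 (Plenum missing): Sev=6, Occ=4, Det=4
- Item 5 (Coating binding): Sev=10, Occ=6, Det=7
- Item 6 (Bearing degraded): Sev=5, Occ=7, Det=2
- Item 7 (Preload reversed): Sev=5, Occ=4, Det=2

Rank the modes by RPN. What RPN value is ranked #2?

RPN = Severity × Occurrence × Detection:
  Item 3: 9 × 4 × 7 = 252
  Item 4: 6 × 4 × 4 = 96
  Item 5: 10 × 6 × 7 = 420
  Item 6: 5 × 7 × 2 = 70
  Item 7: 5 × 4 × 2 = 40
Sorted descending: 420, 252, 96, 70, 40.
The second-highest RPN is 252 (Item 3).

252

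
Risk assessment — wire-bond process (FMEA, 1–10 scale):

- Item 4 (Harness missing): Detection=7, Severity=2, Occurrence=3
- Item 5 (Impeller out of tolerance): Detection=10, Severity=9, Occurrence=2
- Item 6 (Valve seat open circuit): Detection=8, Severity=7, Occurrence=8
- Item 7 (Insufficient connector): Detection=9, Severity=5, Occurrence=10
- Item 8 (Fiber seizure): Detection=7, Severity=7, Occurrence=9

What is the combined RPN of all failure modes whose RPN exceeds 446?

898

RPN = Severity × Occurrence × Detection:
  Item 4: 2 × 3 × 7 = 42
  Item 5: 9 × 2 × 10 = 180
  Item 6: 7 × 8 × 8 = 448
  Item 7: 5 × 10 × 9 = 450
  Item 8: 7 × 9 × 7 = 441
RPN > 446: Item 6 (448), Item 7 (450).
Sum: 448 + 450 = 898.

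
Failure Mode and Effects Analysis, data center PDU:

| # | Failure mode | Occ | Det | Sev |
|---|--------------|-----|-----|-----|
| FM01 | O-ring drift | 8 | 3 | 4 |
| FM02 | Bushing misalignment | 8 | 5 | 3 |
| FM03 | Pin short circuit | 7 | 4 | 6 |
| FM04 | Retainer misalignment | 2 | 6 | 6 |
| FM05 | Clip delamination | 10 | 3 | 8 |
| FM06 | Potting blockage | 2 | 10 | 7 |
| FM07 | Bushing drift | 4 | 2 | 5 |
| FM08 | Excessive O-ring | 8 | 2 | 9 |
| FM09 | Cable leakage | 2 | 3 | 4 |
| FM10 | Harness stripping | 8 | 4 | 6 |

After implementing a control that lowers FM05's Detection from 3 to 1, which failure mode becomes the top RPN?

RPN = Severity × Occurrence × Detection:
  FM01: 4 × 8 × 3 = 96
  FM02: 3 × 8 × 5 = 120
  FM03: 6 × 7 × 4 = 168
  FM04: 6 × 2 × 6 = 72
  FM05: 8 × 10 × 3 = 240
  FM06: 7 × 2 × 10 = 140
  FM07: 5 × 4 × 2 = 40
  FM08: 9 × 8 × 2 = 144
  FM09: 4 × 2 × 3 = 24
  FM10: 6 × 8 × 4 = 192
After action: FM05 → 8 × 10 × 1 = 80.
Revised RPNs: FM10=192, FM03=168, FM08=144, FM06=140, FM02=120, FM01=96, FM05=80, FM04=72, FM07=40, FM09=24.
Highest is now FM10 (192).

FM10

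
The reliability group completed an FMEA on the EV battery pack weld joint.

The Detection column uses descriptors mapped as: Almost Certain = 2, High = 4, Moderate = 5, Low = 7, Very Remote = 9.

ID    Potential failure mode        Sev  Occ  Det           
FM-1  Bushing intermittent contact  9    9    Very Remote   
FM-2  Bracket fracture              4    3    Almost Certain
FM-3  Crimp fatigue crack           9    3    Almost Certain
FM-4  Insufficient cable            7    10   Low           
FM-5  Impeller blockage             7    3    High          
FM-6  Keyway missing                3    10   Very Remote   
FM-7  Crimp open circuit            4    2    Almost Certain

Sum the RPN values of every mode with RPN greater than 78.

RPN = Severity × Occurrence × Detection:
  FM-1: 9 × 9 × 9 = 729
  FM-2: 4 × 3 × 2 = 24
  FM-3: 9 × 3 × 2 = 54
  FM-4: 7 × 10 × 7 = 490
  FM-5: 7 × 3 × 4 = 84
  FM-6: 3 × 10 × 9 = 270
  FM-7: 4 × 2 × 2 = 16
RPN > 78: FM-1 (729), FM-4 (490), FM-5 (84), FM-6 (270).
Sum: 729 + 490 + 84 + 270 = 1573.

1573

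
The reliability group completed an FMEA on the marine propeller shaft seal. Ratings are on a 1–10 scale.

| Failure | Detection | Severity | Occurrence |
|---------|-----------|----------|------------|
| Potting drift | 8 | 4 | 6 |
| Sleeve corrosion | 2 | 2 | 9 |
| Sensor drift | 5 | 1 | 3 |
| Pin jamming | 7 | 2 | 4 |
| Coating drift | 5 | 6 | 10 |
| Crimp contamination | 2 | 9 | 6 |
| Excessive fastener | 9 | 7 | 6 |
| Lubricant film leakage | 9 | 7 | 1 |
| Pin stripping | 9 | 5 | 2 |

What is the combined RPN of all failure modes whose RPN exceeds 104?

978

RPN = Severity × Occurrence × Detection:
  Potting drift: 4 × 6 × 8 = 192
  Sleeve corrosion: 2 × 9 × 2 = 36
  Sensor drift: 1 × 3 × 5 = 15
  Pin jamming: 2 × 4 × 7 = 56
  Coating drift: 6 × 10 × 5 = 300
  Crimp contamination: 9 × 6 × 2 = 108
  Excessive fastener: 7 × 6 × 9 = 378
  Lubricant film leakage: 7 × 1 × 9 = 63
  Pin stripping: 5 × 2 × 9 = 90
RPN > 104: Potting drift (192), Coating drift (300), Crimp contamination (108), Excessive fastener (378).
Sum: 192 + 300 + 108 + 378 = 978.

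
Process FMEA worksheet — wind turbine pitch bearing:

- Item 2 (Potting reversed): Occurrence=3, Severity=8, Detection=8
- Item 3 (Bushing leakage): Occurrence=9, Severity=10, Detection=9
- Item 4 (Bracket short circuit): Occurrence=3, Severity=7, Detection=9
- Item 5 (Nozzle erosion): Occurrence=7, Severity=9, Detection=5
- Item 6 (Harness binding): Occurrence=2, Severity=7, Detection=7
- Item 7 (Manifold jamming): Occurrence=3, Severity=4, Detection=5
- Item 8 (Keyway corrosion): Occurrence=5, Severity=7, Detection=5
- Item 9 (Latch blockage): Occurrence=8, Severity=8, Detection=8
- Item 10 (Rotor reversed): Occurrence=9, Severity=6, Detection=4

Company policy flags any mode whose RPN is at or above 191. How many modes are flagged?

5

RPN = Severity × Occurrence × Detection:
  Item 2: 8 × 3 × 8 = 192
  Item 3: 10 × 9 × 9 = 810
  Item 4: 7 × 3 × 9 = 189
  Item 5: 9 × 7 × 5 = 315
  Item 6: 7 × 2 × 7 = 98
  Item 7: 4 × 3 × 5 = 60
  Item 8: 7 × 5 × 5 = 175
  Item 9: 8 × 8 × 8 = 512
  Item 10: 6 × 9 × 4 = 216
Modes with RPN ≥ 191: Item 2 (192), Item 3 (810), Item 5 (315), Item 9 (512), Item 10 (216) → 5.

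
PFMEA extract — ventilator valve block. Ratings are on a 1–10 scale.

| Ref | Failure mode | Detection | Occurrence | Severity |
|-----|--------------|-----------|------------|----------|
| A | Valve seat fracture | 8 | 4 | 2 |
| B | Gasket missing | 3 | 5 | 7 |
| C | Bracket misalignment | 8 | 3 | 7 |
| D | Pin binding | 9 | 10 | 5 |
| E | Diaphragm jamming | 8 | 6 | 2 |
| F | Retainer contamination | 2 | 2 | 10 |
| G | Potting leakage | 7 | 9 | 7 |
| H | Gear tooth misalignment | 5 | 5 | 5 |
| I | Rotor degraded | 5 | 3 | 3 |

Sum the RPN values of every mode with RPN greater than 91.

1385

RPN = Severity × Occurrence × Detection:
  A: 2 × 4 × 8 = 64
  B: 7 × 5 × 3 = 105
  C: 7 × 3 × 8 = 168
  D: 5 × 10 × 9 = 450
  E: 2 × 6 × 8 = 96
  F: 10 × 2 × 2 = 40
  G: 7 × 9 × 7 = 441
  H: 5 × 5 × 5 = 125
  I: 3 × 3 × 5 = 45
RPN > 91: B (105), C (168), D (450), E (96), G (441), H (125).
Sum: 105 + 168 + 450 + 96 + 441 + 125 = 1385.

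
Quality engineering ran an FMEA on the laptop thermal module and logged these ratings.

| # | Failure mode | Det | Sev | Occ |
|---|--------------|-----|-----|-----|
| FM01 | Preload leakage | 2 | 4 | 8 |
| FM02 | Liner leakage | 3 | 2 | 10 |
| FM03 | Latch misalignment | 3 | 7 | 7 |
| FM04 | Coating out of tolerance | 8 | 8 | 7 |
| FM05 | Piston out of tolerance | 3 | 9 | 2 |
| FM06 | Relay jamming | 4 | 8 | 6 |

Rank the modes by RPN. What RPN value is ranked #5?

RPN = Severity × Occurrence × Detection:
  FM01: 4 × 8 × 2 = 64
  FM02: 2 × 10 × 3 = 60
  FM03: 7 × 7 × 3 = 147
  FM04: 8 × 7 × 8 = 448
  FM05: 9 × 2 × 3 = 54
  FM06: 8 × 6 × 4 = 192
Sorted descending: 448, 192, 147, 64, 60, 54.
The fifth-highest RPN is 60 (FM02).

60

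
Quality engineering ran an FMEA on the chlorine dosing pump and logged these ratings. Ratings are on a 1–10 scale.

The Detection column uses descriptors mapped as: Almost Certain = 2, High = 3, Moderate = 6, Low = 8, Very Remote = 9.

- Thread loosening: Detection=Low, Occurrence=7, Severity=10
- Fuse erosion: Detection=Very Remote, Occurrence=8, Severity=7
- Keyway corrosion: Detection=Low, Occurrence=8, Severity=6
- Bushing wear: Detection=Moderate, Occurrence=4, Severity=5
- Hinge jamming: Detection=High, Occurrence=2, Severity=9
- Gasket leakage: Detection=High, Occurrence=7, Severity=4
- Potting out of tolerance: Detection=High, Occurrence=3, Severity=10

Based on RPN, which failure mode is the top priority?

Thread loosening

RPN = Severity × Occurrence × Detection:
  Thread loosening: 10 × 7 × 8 = 560
  Fuse erosion: 7 × 8 × 9 = 504
  Keyway corrosion: 6 × 8 × 8 = 384
  Bushing wear: 5 × 4 × 6 = 120
  Hinge jamming: 9 × 2 × 3 = 54
  Gasket leakage: 4 × 7 × 3 = 84
  Potting out of tolerance: 10 × 3 × 3 = 90
Highest RPN is 560 → Thread loosening.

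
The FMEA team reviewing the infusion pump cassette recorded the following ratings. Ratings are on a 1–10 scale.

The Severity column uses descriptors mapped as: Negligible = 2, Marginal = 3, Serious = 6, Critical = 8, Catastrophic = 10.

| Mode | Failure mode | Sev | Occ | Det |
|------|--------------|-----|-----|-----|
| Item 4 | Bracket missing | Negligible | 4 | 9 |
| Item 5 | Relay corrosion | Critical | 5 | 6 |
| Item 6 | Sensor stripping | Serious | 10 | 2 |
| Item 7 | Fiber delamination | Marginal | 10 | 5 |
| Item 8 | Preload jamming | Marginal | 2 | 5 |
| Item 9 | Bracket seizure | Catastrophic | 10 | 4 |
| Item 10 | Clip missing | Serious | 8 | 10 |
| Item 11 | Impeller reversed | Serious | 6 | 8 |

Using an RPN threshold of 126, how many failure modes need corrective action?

RPN = Severity × Occurrence × Detection:
  Item 4: 2 × 4 × 9 = 72
  Item 5: 8 × 5 × 6 = 240
  Item 6: 6 × 10 × 2 = 120
  Item 7: 3 × 10 × 5 = 150
  Item 8: 3 × 2 × 5 = 30
  Item 9: 10 × 10 × 4 = 400
  Item 10: 6 × 8 × 10 = 480
  Item 11: 6 × 6 × 8 = 288
Modes with RPN ≥ 126: Item 5 (240), Item 7 (150), Item 9 (400), Item 10 (480), Item 11 (288) → 5.

5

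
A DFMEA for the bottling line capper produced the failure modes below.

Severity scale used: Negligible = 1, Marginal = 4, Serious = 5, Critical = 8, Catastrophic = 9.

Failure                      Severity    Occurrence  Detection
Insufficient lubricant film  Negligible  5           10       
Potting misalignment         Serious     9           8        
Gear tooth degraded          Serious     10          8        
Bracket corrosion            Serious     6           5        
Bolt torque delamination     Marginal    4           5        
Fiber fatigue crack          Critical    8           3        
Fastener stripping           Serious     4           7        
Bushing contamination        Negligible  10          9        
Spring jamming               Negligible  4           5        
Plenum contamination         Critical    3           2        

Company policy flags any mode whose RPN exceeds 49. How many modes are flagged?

8

RPN = Severity × Occurrence × Detection:
  Insufficient lubricant film: 1 × 5 × 10 = 50
  Potting misalignment: 5 × 9 × 8 = 360
  Gear tooth degraded: 5 × 10 × 8 = 400
  Bracket corrosion: 5 × 6 × 5 = 150
  Bolt torque delamination: 4 × 4 × 5 = 80
  Fiber fatigue crack: 8 × 8 × 3 = 192
  Fastener stripping: 5 × 4 × 7 = 140
  Bushing contamination: 1 × 10 × 9 = 90
  Spring jamming: 1 × 4 × 5 = 20
  Plenum contamination: 8 × 3 × 2 = 48
Modes with RPN > 49: Insufficient lubricant film (50), Potting misalignment (360), Gear tooth degraded (400), Bracket corrosion (150), Bolt torque delamination (80), Fiber fatigue crack (192), Fastener stripping (140), Bushing contamination (90) → 8.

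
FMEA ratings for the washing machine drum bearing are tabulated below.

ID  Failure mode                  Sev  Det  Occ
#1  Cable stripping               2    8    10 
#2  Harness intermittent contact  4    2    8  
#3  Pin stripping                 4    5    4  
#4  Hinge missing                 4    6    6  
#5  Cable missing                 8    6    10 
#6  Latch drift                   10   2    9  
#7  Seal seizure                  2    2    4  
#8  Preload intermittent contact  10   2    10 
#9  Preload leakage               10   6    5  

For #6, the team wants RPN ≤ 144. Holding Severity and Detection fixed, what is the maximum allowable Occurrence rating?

7

#6: S=10, O=9, D=2 → current RPN = 180.
Fixed product = 20. Need 20 × O ≤ 144, so O ≤ 144/20 = 7.20.
Maximum integer Occurrence rating = 7 (gives RPN 140; O=8 would give 160 > 144).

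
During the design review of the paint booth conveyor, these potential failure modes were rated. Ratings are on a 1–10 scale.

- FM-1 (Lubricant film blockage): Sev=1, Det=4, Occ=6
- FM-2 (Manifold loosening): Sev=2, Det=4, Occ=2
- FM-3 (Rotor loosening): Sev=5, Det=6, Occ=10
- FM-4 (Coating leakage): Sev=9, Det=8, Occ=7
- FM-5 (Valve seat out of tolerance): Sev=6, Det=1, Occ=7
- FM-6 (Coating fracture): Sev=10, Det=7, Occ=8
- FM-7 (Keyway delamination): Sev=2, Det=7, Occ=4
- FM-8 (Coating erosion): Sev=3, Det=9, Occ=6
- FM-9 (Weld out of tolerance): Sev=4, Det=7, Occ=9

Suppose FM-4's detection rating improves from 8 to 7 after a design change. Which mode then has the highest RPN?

RPN = Severity × Occurrence × Detection:
  FM-1: 1 × 6 × 4 = 24
  FM-2: 2 × 2 × 4 = 16
  FM-3: 5 × 10 × 6 = 300
  FM-4: 9 × 7 × 8 = 504
  FM-5: 6 × 7 × 1 = 42
  FM-6: 10 × 8 × 7 = 560
  FM-7: 2 × 4 × 7 = 56
  FM-8: 3 × 6 × 9 = 162
  FM-9: 4 × 9 × 7 = 252
After action: FM-4 → 9 × 7 × 7 = 441.
Revised RPNs: FM-6=560, FM-4=441, FM-3=300, FM-9=252, FM-8=162, FM-7=56, FM-5=42, FM-1=24, FM-2=16.
Highest is now FM-6 (560).

FM-6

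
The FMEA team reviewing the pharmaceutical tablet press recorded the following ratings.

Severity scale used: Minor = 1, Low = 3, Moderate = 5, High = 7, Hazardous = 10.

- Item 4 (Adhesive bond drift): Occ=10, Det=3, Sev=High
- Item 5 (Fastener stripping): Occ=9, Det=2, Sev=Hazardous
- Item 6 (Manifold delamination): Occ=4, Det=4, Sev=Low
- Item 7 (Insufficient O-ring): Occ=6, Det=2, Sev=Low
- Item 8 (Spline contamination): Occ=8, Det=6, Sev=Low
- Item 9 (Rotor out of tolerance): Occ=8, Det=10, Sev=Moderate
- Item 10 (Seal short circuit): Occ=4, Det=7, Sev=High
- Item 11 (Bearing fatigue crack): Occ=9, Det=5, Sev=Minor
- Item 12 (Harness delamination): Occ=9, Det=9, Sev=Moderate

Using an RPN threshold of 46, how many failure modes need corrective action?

7

RPN = Severity × Occurrence × Detection:
  Item 4: 7 × 10 × 3 = 210
  Item 5: 10 × 9 × 2 = 180
  Item 6: 3 × 4 × 4 = 48
  Item 7: 3 × 6 × 2 = 36
  Item 8: 3 × 8 × 6 = 144
  Item 9: 5 × 8 × 10 = 400
  Item 10: 7 × 4 × 7 = 196
  Item 11: 1 × 9 × 5 = 45
  Item 12: 5 × 9 × 9 = 405
Modes with RPN ≥ 46: Item 4 (210), Item 5 (180), Item 6 (48), Item 8 (144), Item 9 (400), Item 10 (196), Item 12 (405) → 7.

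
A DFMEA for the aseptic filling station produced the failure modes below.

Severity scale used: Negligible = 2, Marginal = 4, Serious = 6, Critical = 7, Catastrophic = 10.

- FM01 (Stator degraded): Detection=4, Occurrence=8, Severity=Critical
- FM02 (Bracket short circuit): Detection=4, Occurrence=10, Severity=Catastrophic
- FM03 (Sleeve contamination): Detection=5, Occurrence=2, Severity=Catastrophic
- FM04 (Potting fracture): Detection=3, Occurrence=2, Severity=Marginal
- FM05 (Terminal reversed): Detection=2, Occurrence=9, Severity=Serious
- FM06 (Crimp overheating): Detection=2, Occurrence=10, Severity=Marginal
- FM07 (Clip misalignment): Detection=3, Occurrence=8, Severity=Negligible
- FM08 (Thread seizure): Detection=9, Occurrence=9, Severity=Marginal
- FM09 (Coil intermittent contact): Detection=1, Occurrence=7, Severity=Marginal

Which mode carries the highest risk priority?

RPN = Severity × Occurrence × Detection:
  FM01: 7 × 8 × 4 = 224
  FM02: 10 × 10 × 4 = 400
  FM03: 10 × 2 × 5 = 100
  FM04: 4 × 2 × 3 = 24
  FM05: 6 × 9 × 2 = 108
  FM06: 4 × 10 × 2 = 80
  FM07: 2 × 8 × 3 = 48
  FM08: 4 × 9 × 9 = 324
  FM09: 4 × 7 × 1 = 28
Highest RPN is 400 → FM02.

FM02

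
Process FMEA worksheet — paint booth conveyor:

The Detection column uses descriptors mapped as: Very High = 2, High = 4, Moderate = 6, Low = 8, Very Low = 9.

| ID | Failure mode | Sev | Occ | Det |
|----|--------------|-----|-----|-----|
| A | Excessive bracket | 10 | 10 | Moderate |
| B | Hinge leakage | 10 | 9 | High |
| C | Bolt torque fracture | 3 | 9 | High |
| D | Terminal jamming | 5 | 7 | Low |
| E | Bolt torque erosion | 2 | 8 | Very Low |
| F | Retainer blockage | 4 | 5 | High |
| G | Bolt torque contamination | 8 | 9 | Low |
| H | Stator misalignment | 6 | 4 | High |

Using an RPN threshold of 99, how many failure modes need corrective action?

6

RPN = Severity × Occurrence × Detection:
  A: 10 × 10 × 6 = 600
  B: 10 × 9 × 4 = 360
  C: 3 × 9 × 4 = 108
  D: 5 × 7 × 8 = 280
  E: 2 × 8 × 9 = 144
  F: 4 × 5 × 4 = 80
  G: 8 × 9 × 8 = 576
  H: 6 × 4 × 4 = 96
Modes with RPN ≥ 99: A (600), B (360), C (108), D (280), E (144), G (576) → 6.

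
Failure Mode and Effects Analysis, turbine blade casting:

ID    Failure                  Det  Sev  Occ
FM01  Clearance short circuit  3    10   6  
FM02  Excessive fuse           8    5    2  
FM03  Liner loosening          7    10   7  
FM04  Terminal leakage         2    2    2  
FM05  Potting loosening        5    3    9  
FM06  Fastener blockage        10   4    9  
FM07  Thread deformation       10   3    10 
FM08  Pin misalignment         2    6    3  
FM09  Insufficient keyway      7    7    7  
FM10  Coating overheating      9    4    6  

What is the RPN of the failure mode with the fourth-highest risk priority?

RPN = Severity × Occurrence × Detection:
  FM01: 10 × 6 × 3 = 180
  FM02: 5 × 2 × 8 = 80
  FM03: 10 × 7 × 7 = 490
  FM04: 2 × 2 × 2 = 8
  FM05: 3 × 9 × 5 = 135
  FM06: 4 × 9 × 10 = 360
  FM07: 3 × 10 × 10 = 300
  FM08: 6 × 3 × 2 = 36
  FM09: 7 × 7 × 7 = 343
  FM10: 4 × 6 × 9 = 216
Sorted descending: 490, 360, 343, 300, 216, 180, 135, 80, 36, 8.
The fourth-highest RPN is 300 (FM07).

300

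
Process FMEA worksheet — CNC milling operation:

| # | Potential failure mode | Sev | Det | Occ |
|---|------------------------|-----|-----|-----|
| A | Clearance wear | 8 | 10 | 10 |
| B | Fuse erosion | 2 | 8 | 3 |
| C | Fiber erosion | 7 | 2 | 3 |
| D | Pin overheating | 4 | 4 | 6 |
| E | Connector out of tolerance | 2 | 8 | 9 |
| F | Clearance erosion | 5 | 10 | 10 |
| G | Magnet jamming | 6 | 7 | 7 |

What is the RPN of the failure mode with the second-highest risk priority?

RPN = Severity × Occurrence × Detection:
  A: 8 × 10 × 10 = 800
  B: 2 × 3 × 8 = 48
  C: 7 × 3 × 2 = 42
  D: 4 × 6 × 4 = 96
  E: 2 × 9 × 8 = 144
  F: 5 × 10 × 10 = 500
  G: 6 × 7 × 7 = 294
Sorted descending: 800, 500, 294, 144, 96, 48, 42.
The second-highest RPN is 500 (F).

500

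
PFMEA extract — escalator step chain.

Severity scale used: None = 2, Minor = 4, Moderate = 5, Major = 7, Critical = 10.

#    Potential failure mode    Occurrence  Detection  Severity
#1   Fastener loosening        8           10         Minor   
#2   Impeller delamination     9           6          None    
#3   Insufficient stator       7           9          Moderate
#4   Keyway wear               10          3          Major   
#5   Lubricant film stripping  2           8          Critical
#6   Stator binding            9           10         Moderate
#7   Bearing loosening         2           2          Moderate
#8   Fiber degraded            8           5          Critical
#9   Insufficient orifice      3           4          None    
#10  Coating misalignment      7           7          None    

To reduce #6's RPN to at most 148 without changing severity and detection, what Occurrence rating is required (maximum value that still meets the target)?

#6: S=5, O=9, D=10 → current RPN = 450.
Fixed product = 50. Need 50 × O ≤ 148, so O ≤ 148/50 = 2.96.
Maximum integer Occurrence rating = 2 (gives RPN 100; O=3 would give 150 > 148).

2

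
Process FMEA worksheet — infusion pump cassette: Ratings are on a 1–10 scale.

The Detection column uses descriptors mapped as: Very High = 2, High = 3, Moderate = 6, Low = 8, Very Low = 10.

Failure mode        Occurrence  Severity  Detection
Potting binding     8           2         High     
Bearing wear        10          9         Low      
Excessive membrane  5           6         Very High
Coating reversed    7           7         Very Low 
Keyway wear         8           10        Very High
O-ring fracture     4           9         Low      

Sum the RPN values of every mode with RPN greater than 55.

1718

RPN = Severity × Occurrence × Detection:
  Potting binding: 2 × 8 × 3 = 48
  Bearing wear: 9 × 10 × 8 = 720
  Excessive membrane: 6 × 5 × 2 = 60
  Coating reversed: 7 × 7 × 10 = 490
  Keyway wear: 10 × 8 × 2 = 160
  O-ring fracture: 9 × 4 × 8 = 288
RPN > 55: Bearing wear (720), Excessive membrane (60), Coating reversed (490), Keyway wear (160), O-ring fracture (288).
Sum: 720 + 60 + 490 + 160 + 288 = 1718.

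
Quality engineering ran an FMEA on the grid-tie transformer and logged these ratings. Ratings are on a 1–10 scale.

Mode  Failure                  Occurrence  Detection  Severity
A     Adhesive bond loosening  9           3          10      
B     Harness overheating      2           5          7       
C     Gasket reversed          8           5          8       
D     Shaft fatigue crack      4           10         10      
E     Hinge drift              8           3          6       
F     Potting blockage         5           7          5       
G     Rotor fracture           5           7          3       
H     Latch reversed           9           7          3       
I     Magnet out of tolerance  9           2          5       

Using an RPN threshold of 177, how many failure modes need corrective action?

4

RPN = Severity × Occurrence × Detection:
  A: 10 × 9 × 3 = 270
  B: 7 × 2 × 5 = 70
  C: 8 × 8 × 5 = 320
  D: 10 × 4 × 10 = 400
  E: 6 × 8 × 3 = 144
  F: 5 × 5 × 7 = 175
  G: 3 × 5 × 7 = 105
  H: 3 × 9 × 7 = 189
  I: 5 × 9 × 2 = 90
Modes with RPN ≥ 177: A (270), C (320), D (400), H (189) → 4.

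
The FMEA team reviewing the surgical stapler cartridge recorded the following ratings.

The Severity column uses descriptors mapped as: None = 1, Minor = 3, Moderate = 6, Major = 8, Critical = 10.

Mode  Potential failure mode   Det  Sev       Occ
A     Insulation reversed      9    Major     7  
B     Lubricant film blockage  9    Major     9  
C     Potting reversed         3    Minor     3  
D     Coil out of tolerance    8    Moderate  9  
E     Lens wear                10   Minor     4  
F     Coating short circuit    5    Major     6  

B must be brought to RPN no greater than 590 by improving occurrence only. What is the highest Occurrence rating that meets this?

B: S=8, O=9, D=9 → current RPN = 648.
Fixed product = 72. Need 72 × O ≤ 590, so O ≤ 590/72 = 8.19.
Maximum integer Occurrence rating = 8 (gives RPN 576; O=9 would give 648 > 590).

8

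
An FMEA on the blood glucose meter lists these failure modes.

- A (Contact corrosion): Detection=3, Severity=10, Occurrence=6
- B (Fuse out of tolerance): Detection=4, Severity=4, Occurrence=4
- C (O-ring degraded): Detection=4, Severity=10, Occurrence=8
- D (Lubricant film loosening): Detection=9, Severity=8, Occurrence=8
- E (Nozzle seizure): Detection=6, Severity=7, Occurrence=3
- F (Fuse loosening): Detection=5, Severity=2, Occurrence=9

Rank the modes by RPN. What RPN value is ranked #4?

RPN = Severity × Occurrence × Detection:
  A: 10 × 6 × 3 = 180
  B: 4 × 4 × 4 = 64
  C: 10 × 8 × 4 = 320
  D: 8 × 8 × 9 = 576
  E: 7 × 3 × 6 = 126
  F: 2 × 9 × 5 = 90
Sorted descending: 576, 320, 180, 126, 90, 64.
The fourth-highest RPN is 126 (E).

126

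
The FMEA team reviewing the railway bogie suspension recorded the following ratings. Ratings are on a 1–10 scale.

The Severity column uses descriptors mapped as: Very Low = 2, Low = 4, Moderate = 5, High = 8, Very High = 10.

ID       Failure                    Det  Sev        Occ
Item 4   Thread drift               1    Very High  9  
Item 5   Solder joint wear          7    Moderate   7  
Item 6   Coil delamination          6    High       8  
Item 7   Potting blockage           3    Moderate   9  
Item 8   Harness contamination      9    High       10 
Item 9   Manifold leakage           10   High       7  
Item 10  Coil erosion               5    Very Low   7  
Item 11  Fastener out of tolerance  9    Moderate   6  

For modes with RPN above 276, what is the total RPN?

1664

RPN = Severity × Occurrence × Detection:
  Item 4: 10 × 9 × 1 = 90
  Item 5: 5 × 7 × 7 = 245
  Item 6: 8 × 8 × 6 = 384
  Item 7: 5 × 9 × 3 = 135
  Item 8: 8 × 10 × 9 = 720
  Item 9: 8 × 7 × 10 = 560
  Item 10: 2 × 7 × 5 = 70
  Item 11: 5 × 6 × 9 = 270
RPN > 276: Item 6 (384), Item 8 (720), Item 9 (560).
Sum: 384 + 720 + 560 = 1664.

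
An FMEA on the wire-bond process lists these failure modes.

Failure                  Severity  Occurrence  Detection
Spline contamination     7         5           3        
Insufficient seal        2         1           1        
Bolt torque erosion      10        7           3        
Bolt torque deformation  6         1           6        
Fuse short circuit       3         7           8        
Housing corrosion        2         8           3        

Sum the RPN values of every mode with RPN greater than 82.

483

RPN = Severity × Occurrence × Detection:
  Spline contamination: 7 × 5 × 3 = 105
  Insufficient seal: 2 × 1 × 1 = 2
  Bolt torque erosion: 10 × 7 × 3 = 210
  Bolt torque deformation: 6 × 1 × 6 = 36
  Fuse short circuit: 3 × 7 × 8 = 168
  Housing corrosion: 2 × 8 × 3 = 48
RPN > 82: Spline contamination (105), Bolt torque erosion (210), Fuse short circuit (168).
Sum: 105 + 210 + 168 = 483.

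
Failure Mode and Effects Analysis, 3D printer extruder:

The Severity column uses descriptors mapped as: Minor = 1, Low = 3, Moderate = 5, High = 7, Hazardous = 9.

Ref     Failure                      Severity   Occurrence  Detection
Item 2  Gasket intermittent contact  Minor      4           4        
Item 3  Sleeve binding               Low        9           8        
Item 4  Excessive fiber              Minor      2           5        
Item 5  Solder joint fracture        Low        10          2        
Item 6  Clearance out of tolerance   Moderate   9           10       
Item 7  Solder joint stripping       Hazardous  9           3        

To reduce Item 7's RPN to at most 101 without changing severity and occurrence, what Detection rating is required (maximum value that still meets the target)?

Item 7: S=9, O=9, D=3 → current RPN = 243.
Fixed product = 81. Need 81 × D ≤ 101, so D ≤ 101/81 = 1.25.
Maximum integer Detection rating = 1 (gives RPN 81; D=2 would give 162 > 101).

1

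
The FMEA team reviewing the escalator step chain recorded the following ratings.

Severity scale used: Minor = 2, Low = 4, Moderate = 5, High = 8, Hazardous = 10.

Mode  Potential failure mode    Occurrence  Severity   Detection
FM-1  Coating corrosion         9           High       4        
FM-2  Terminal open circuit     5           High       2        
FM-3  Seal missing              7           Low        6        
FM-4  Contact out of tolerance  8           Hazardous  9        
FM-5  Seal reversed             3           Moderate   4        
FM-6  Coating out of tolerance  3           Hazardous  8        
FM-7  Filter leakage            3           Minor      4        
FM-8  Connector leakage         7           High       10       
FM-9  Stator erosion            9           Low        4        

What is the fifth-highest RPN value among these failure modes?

RPN = Severity × Occurrence × Detection:
  FM-1: 8 × 9 × 4 = 288
  FM-2: 8 × 5 × 2 = 80
  FM-3: 4 × 7 × 6 = 168
  FM-4: 10 × 8 × 9 = 720
  FM-5: 5 × 3 × 4 = 60
  FM-6: 10 × 3 × 8 = 240
  FM-7: 2 × 3 × 4 = 24
  FM-8: 8 × 7 × 10 = 560
  FM-9: 4 × 9 × 4 = 144
Sorted descending: 720, 560, 288, 240, 168, 144, 80, 60, 24.
The fifth-highest RPN is 168 (FM-3).

168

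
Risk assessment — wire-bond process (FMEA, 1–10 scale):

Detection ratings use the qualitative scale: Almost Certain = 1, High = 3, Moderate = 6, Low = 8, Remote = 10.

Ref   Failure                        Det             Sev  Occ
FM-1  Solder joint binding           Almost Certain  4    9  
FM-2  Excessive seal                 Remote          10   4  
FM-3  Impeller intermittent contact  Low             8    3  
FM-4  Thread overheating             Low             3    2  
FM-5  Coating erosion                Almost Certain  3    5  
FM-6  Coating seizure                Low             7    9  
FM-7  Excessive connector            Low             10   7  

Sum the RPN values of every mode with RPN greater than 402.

1064

RPN = Severity × Occurrence × Detection:
  FM-1: 4 × 9 × 1 = 36
  FM-2: 10 × 4 × 10 = 400
  FM-3: 8 × 3 × 8 = 192
  FM-4: 3 × 2 × 8 = 48
  FM-5: 3 × 5 × 1 = 15
  FM-6: 7 × 9 × 8 = 504
  FM-7: 10 × 7 × 8 = 560
RPN > 402: FM-6 (504), FM-7 (560).
Sum: 504 + 560 = 1064.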